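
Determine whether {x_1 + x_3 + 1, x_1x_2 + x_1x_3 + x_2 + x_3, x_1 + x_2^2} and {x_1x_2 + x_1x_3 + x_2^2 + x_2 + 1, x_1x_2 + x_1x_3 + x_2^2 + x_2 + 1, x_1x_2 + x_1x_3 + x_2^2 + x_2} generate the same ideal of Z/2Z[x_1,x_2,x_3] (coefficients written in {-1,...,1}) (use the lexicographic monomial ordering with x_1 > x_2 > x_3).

Since reduced Gröbner bases are canonical representatives of ideals under a given ordering, it suffices to compute and compare them.
Buchberger on the first generating set:
f_1 = x_1 + x_3 + 1, LT = x_1.
f_2 = x_1x_2 + x_1x_3 + x_2 + x_3, LT = x_1x_2.
f_3 = x_1 + x_2^2, LT = x_1.

S(f_1,f_2): lcm = x_1x_2. S = x_1x_3 + x_2x_3 + x_3.
  reduce S modulo (f_1, f_2, f_3):
  remainder x_2x_3 + x_3^2 ≠ 0; add g_4 = x_2x_3 + x_3^2 to the basis.

S(f_1,f_3): lcm = x_1. S = x_2^2 + x_3 + 1.
  reduce S modulo (f_1, f_2, f_3, g_4):
  remainder x_2^2 + x_3 + 1 ≠ 0; add g_5 = x_2^2 + x_3 + 1 to the basis.

S(f_2,g_5): lcm = x_1x_2^2. S = x_1x_2x_3 + x_1x_3 + x_1 + x_2^2 + x_2x_3.
  reduce S modulo (f_1, f_2, f_3, g_4, g_5):
  remainder x_3^3 + x_3^2 + x_3 ≠ 0; add g_6 = x_3^3 + x_3^2 + x_3 to the basis.

The other S-polynomials (S(f_2,f_3), S(f_1,g_4), S(f_2,g_4), S(f_3,g_4), S(f_1,g_5), S(f_3,g_5), S(g_4,g_5), S(f_1,g_6), S(f_2,g_6), S(f_3,g_6), S(g_4,g_6), S(g_5,g_6)) all reduce to 0 modulo the current basis, so we have a Gröbner basis.
Inter-reduce: drop elements whose leading term is divisible by another's, tail-reduce, and make monic.
Reduced Gröbner basis: {x_1 + x_3 + 1, x_2^2 + x_3 + 1, x_2x_3 + x_3^2, x_3^3 + x_3^2 + x_3}.

Buchberger on the second generating set:
h_1 = x_1x_2 + x_1x_3 + x_2^2 + x_2 + 1, LT = x_1x_2.
h_2 = x_1x_2 + x_1x_3 + x_2^2 + x_2 + 1, LT = x_1x_2.
h_3 = x_1x_2 + x_1x_3 + x_2^2 + x_2, LT = x_1x_2.

S(h_1,h_3): lcm = x_1x_2. S = 1.
  reduce S modulo (h_1, h_2, h_3):
  remainder 1 ≠ 0; add k_4 = 1 to the basis.

The other S-polynomials (S(h_1,h_2), S(h_2,h_3), S(h_1,k_4), S(h_2,k_4), S(h_3,k_4)) all reduce to 0 modulo the current basis, so we have a Gröbner basis.
Inter-reduce: drop elements whose leading term is divisible by another's, tail-reduce, and make monic.
Reduced Gröbner basis: {1}.

Since the reduced bases disagree, the two ideals are not the same.

No, the ideals differ.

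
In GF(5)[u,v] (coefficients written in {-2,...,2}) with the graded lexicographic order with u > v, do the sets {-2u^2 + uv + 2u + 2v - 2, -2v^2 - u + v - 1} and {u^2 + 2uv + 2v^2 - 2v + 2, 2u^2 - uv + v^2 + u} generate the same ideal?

Equality of ideals is decidable: compute both reduced Gröbner bases (unique for the ordering) and check whether they agree.
Buchberger on the first generating set:
f_1 = -2u^2 + uv + 2u + 2v - 2, LT = u^2.
f_2 = -2v^2 - u + v - 1, LT = v^2.

The S-polynomials (S(f_1,f_2)) all reduce to 0 modulo the current basis, so we have a Gröbner basis.
Inter-reduce: drop elements whose leading term is divisible by another's, tail-reduce, and make monic.
Reduced Gröbner basis: {u^2 + 2uv - u - v + 1, v^2 - 2u + 2v - 2}.

Buchberger on the second generating set:
h_1 = u^2 + 2uv + 2v^2 - 2v + 2, LT = u^2.
h_2 = 2u^2 - uv + v^2 + u, LT = u^2.

S(h_1,h_2): lcm = u^2. S = -v^2 + 2u - 2v + 2.
  leading term v^2: no divisor's leading term divides it; move -v^2 to the remainder.
  leading term u: no divisor's leading term divides it; move 2u to the remainder.
  leading term v: no divisor's leading term divides it; move -2v to the remainder.
  leading term 1: no divisor's leading term divides it; move 2 to the remainder.
  remainder -v^2 + 2u - 2v + 2 ≠ 0; add k_3 = -v^2 + 2u - 2v + 2 to the basis.

The other S-polynomials (S(h_1,k_3), S(h_2,k_3)) all reduce to 0 modulo the current basis, so we have a Gröbner basis.
Inter-reduce: drop elements whose leading term is divisible by another's, tail-reduce, and make monic.
Reduced Gröbner basis: {u^2 + 2uv - u - v + 1, v^2 - 2u + 2v - 2}.

These coincide, so the ideals are equal.
The same test decides containment: I ⊆ J iff every generator of I reduces to 0 modulo a Gröbner basis of J.

Yes, the ideals are equal.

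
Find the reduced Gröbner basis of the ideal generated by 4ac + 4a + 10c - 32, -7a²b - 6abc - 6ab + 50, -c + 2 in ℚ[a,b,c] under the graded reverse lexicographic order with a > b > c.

G = {a - 1, b - 2, c - 2}

f_1 = 4ac + 4a + 10c - 32, LT = ac.
f_2 = -7a²b - 6abc - 6ab + 50, LT = a²b.
f_3 = -c + 2, LT = c.

S(f_1,f_2): lcm = a²bc. S = -6/7abc² + a²b + 23/14abc - 8ab + 50/7c.
  leading term abc²: subtract (-3/14bc)·f_1 from -6/7abc² + a²b + 23/14abc - 8ab + 50/7c → a²b + 5/2abc + 15/7bc² - 8ab - 48/7bc + 50/7c
  leading term a²b: subtract (-1/7)·f_2 from a²b + 5/2abc + 15/7bc² - 8ab - 48/7bc + 50/7c → 23/14abc + 15/7bc² - 62/7ab - 48/7bc + 50/7c + 50/7
  leading term abc: subtract (23/56b)·f_1 from 23/14abc + 15/7bc² - 62/7ab - 48/7bc + 50/7c + 50/7 → 15/7bc² - 21/2ab - 307/28bc + 92/7b + 50/7c + 50/7
  leading term bc²: subtract (-15/7bc)·f_3 from 15/7bc² - 21/2ab - 307/28bc + 92/7b + 50/7c + 50/7 → -21/2ab - 187/28bc + 92/7b + 50/7c + 50/7
  leading term ab: no divisor's leading term divides it; move -21/2ab to the remainder.
  leading term bc: subtract (187/28b)·f_3 from -187/28bc + 92/7b + 50/7c + 50/7 → -3/14b + 50/7c + 50/7
  leading term b: no divisor's leading term divides it; move -3/14b to the remainder.
  leading term c: subtract (-50/7)·f_3 from 50/7c + 50/7 → 150/7
  leading term 1: no divisor's leading term divides it; move 150/7 to the remainder.
  remainder -21/2ab - 3/14b + 150/7 ≠ 0; add g_4 = -21/2ab - 3/14b + 150/7 to the basis.

S(f_1,f_3): lcm = ac. S = 3a + 5/2c - 8.
  leading term a: no divisor's leading term divides it; move 3a to the remainder.
  leading term c: subtract (-5/2)·f_3 from 5/2c - 8 → -3
  leading term 1: no divisor's leading term divides it; move -3 to the remainder.
  remainder 3a - 3 ≠ 0; add g_5 = 3a - 3 to the basis.

S(f_1,g_4): lcm = abc. S = ab + 243/98bc - 8b + 100/49c.
  leading term ab: subtract (-2/21)·g_4 from ab + 243/98bc - 8b + 100/49c → 243/98bc - 393/49b + 100/49c + 100/49
  leading term bc: subtract (-243/98b)·f_3 from 243/98bc - 393/49b + 100/49c + 100/49 → -150/49b + 100/49c + 100/49
  leading term b: no divisor's leading term divides it; move -150/49b to the remainder.
  leading term c: subtract (-100/49)·f_3 from 100/49c + 100/49 → 300/49
  leading term 1: no divisor's leading term divides it; move 300/49 to the remainder.
  remainder -150/49b + 300/49 ≠ 0; add g_6 = -150/49b + 300/49 to the basis.

The other S-polynomials (S(f_2,f_3), S(f_2,g_4), S(f_3,g_4), S(f_1,g_5), S(f_2,g_5), S(f_3,g_5), S(g_4,g_5), S(f_1,g_6), S(f_2,g_6), S(f_3,g_6), S(g_4,g_6), S(g_5,g_6)) all reduce to 0 modulo the current basis, so we have a Gröbner basis.
Inter-reduce: drop elements whose leading term is divisible by another's, tail-reduce, and make monic.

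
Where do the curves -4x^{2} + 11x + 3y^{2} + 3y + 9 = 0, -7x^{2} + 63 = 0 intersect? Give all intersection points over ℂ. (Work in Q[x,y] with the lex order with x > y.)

Compute a lex Gröbner basis by Buchberger's algorithm.
f_1 = -4x^{2} + 11x + 3y^{2} + 3y + 9, LT = x^{2}.
f_2 = -7x^{2} + 63, LT = x^{2}.

S(f_1,f_2): lcm = x^{2}. S = -\tfrac{11}{4}x - \tfrac{3}{4}y^{2} - \tfrac{3}{4}y + \tfrac{27}{4}.
  leading term x: no divisor's leading term divides it; move -\tfrac{11}{4}x to the remainder.
  leading term y^{2}: no divisor's leading term divides it; move -\tfrac{3}{4}y^{2} to the remainder.
  leading term y: no divisor's leading term divides it; move -\tfrac{3}{4}y to the remainder.
  leading term 1: no divisor's leading term divides it; move \tfrac{27}{4} to the remainder.
  remainder -\tfrac{11}{4}x - \tfrac{3}{4}y^{2} - \tfrac{3}{4}y + \tfrac{27}{4} ≠ 0; add h_3 = -\tfrac{11}{4}x - \tfrac{3}{4}y^{2} - \tfrac{3}{4}y + \tfrac{27}{4} to the basis.

S(f_1,h_3): lcm = x^{2}. S = -\tfrac{3}{11}xy^{2} - \tfrac{3}{11}xy - \tfrac{13}{44}x - \tfrac{3}{4}y^{2} - \tfrac{3}{4}y - \tfrac{9}{4}.
  leading term xy^{2}: subtract (\tfrac{12}{121}y^{2})·h_3 from -\tfrac{3}{11}xy^{2} - \tfrac{3}{11}xy - \tfrac{13}{44}x - \tfrac{3}{4}y^{2} - \tfrac{3}{4}y - \tfrac{9}{4} → -\tfrac{3}{11}xy - \tfrac{13}{44}x + \tfrac{9}{121}y^{4} + \tfrac{9}{121}y^{3} - \tfrac{687}{484}y^{2} - \tfrac{3}{4}y - \tfrac{9}{4}
  leading term xy: subtract (\tfrac{12}{121}y)·h_3 from -\tfrac{3}{11}xy - \tfrac{13}{44}x + \tfrac{9}{121}y^{4} + \tfrac{9}{121}y^{3} - \tfrac{687}{484}y^{2} - \tfrac{3}{4}y - \tfrac{9}{4} → -\tfrac{13}{44}x + \tfrac{9}{121}y^{4} + \tfrac{18}{121}y^{3} - \tfrac{651}{484}y^{2} - \tfrac{687}{484}y - \tfrac{9}{4}
  leading term x: subtract (\tfrac{13}{121})·h_3 from -\tfrac{13}{44}x + \tfrac{9}{121}y^{4} + \tfrac{18}{121}y^{3} - \tfrac{651}{484}y^{2} - \tfrac{687}{484}y - \tfrac{9}{4} → \tfrac{9}{121}y^{4} + \tfrac{18}{121}y^{3} - \tfrac{153}{121}y^{2} - \tfrac{162}{121}y - \tfrac{360}{121}
  leading term y^{4}: no divisor's leading term divides it; move \tfrac{9}{121}y^{4} to the remainder.
  leading term y^{3}: no divisor's leading term divides it; move \tfrac{18}{121}y^{3} to the remainder.
  leading term y^{2}: no divisor's leading term divides it; move -\tfrac{153}{121}y^{2} to the remainder.
  leading term y: no divisor's leading term divides it; move -\tfrac{162}{121}y to the remainder.
  leading term 1: no divisor's leading term divides it; move -\tfrac{360}{121} to the remainder.
  remainder \tfrac{9}{121}y^{4} + \tfrac{18}{121}y^{3} - \tfrac{153}{121}y^{2} - \tfrac{162}{121}y - \tfrac{360}{121} ≠ 0; add h_4 = \tfrac{9}{121}y^{4} + \tfrac{18}{121}y^{3} - \tfrac{153}{121}y^{2} - \tfrac{162}{121}y - \tfrac{360}{121} to the basis.

S(f_2,h_3): lcm = x^{2}. S = -\tfrac{3}{11}xy^{2} - \tfrac{3}{11}xy + \tfrac{27}{11}x - 9.
  leading term xy^{2}: subtract (\tfrac{12}{121}y^{2})·h_3 from -\tfrac{3}{11}xy^{2} - \tfrac{3}{11}xy + \tfrac{27}{11}x - 9 → -\tfrac{3}{11}xy + \tfrac{27}{11}x + \tfrac{9}{121}y^{4} + \tfrac{9}{121}y^{3} - \tfrac{81}{121}y^{2} - 9
  leading term xy: subtract (\tfrac{12}{121}y)·h_3 from -\tfrac{3}{11}xy + \tfrac{27}{11}x + \tfrac{9}{121}y^{4} + \tfrac{9}{121}y^{3} - \tfrac{81}{121}y^{2} - 9 → \tfrac{27}{11}x + \tfrac{9}{121}y^{4} + \tfrac{18}{121}y^{3} - \tfrac{72}{121}y^{2} - \tfrac{81}{121}y - 9
  leading term x: subtract (-\tfrac{108}{121})·h_3 from \tfrac{27}{11}x + \tfrac{9}{121}y^{4} + \tfrac{18}{121}y^{3} - \tfrac{72}{121}y^{2} - \tfrac{81}{121}y - 9 → \tfrac{9}{121}y^{4} + \tfrac{18}{121}y^{3} - \tfrac{153}{121}y^{2} - \tfrac{162}{121}y - \tfrac{360}{121}
  leading term y^{4}: subtract (1)·h_4 from \tfrac{9}{121}y^{4} + \tfrac{18}{121}y^{3} - \tfrac{153}{121}y^{2} - \tfrac{162}{121}y - \tfrac{360}{121} → 0
  remainder 0.

S(f_1,h_4): leading monomials are coprime, so the S-polynomial reduces to 0 (Buchberger's first criterion).
S(f_2,h_4): leading monomials are coprime, so the S-polynomial reduces to 0 (Buchberger's first criterion).
S(h_3,h_4): leading monomials are coprime, so the S-polynomial reduces to 0 (Buchberger's first criterion).
Every S-polynomial of the final basis reduces to 0, so we have a Gröbner basis.
Inter-reduce: drop elements whose leading term is divisible by another's, tail-reduce, and make monic.
Reduced Gröbner basis: {x + \tfrac{3}{11}y^{2} + \tfrac{3}{11}y - \tfrac{27}{11}, y^{4} + 2y^{3} - 17y^{2} - 18y - 40}.

Elimination: the polynomial y^{4} + 2y^{3} - 17y^{2} - 18y - 40 lies in the elimination ideal for y, so y ∈ {-5, 4, -1/2 - sqrt(7)*I/2, -1/2 + sqrt(7)*I/2}. For each such y, the remaining basis elements (now univariate) give the rest of the solution.
  y = -5: the earlier basis element becomes x + 3 = 0, giving x = -3 — point (-3, -5).
  y = 4: the earlier basis element becomes x + 3 = 0, giving x = -3 — point (-3, 4).
  y = -1/2 - sqrt(7)*I/2: the earlier basis element becomes x - 3 = 0, giving x = 3 — point (3, -1/2 - sqrt(7)*I/2).
  y = -1/2 + sqrt(7)*I/2: the earlier basis element becomes x - 3 = 0, giving x = 3 — point (3, -1/2 + sqrt(7)*I/2).
Zero-dimensionality of the ideal guarantees finitely many solutions over ℂ.

{(-3, -5), (-3, 4), (3, -1/2 - sqrt(7)*I/2), (3, -1/2 + sqrt(7)*I/2)}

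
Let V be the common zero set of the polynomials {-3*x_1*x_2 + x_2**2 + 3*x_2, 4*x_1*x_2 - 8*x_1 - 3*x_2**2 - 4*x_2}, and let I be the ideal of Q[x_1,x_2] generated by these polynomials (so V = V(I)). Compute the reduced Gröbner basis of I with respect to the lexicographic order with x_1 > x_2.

f_1 = -3*x_1*x_2 + x_2**2 + 3*x_2, LT = x_1*x_2.
f_2 = 4*x_1*x_2 - 8*x_1 - 3*x_2**2 - 4*x_2, LT = x_1*x_2.

S(f_1,f_2): lcm = x_1*x_2. S = 2*x_1 + 5/12*x_2**2.
  leading term x_1: no divisor's leading term divides it; move 2*x_1 to the remainder.
  leading term x_2**2: no divisor's leading term divides it; move 5/12*x_2**2 to the remainder.
  remainder 2*x_1 + 5/12*x_2**2 ≠ 0; add g_3 = 2*x_1 + 5/12*x_2**2 to the basis.

S(f_1,g_3): lcm = x_1*x_2. S = -5/24*x_2**3 - 1/3*x_2**2 - x_2.
  leading term x_2**3: no divisor's leading term divides it; move -5/24*x_2**3 to the remainder.
  leading term x_2**2: no divisor's leading term divides it; move -1/3*x_2**2 to the remainder.
  leading term x_2: no divisor's leading term divides it; move -x_2 to the remainder.
  remainder -5/24*x_2**3 - 1/3*x_2**2 - x_2 ≠ 0; add g_4 = -5/24*x_2**3 - 1/3*x_2**2 - x_2 to the basis.

The other S-polynomials (S(f_2,g_3), S(f_1,g_4), S(f_2,g_4), S(g_3,g_4)) all reduce to 0 modulo the current basis, so we have a Gröbner basis.
Inter-reduce: drop elements whose leading term is divisible by another's, tail-reduce, and make monic.

G = {x_1 + 5/24*x_2**2, x_2**3 + 8/5*x_2**2 + 24/5*x_2}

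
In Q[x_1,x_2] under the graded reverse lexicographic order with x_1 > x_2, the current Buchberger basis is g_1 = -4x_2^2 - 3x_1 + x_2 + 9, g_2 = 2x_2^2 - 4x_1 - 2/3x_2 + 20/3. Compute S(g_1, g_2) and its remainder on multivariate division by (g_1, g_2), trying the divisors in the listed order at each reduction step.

S(g_1, g_2) = 11/4x_1 + 1/12x_2 - 67/12; remainder on division = 11/4x_1 + 1/12x_2 - 67/12.

lcm(LM(g_1), LM(g_2)) = x_2^2.
S = (lcm/LT(g_1))·g_1 − (lcm/LT(g_2))·g_2 = 11/4x_1 + 1/12x_2 - 67/12.
Reduce S modulo (g_1, g_2) in that order:
  leading term x_1: no divisor's leading term divides it; move 11/4x_1 to the remainder.
  leading term x_2: no divisor's leading term divides it; move 1/12x_2 to the remainder.
  leading term 1: no divisor's leading term divides it; move -67/12 to the remainder.
The remainder 11/4x_1 + 1/12x_2 - 67/12 is nonzero, so it would be added as the next basis element.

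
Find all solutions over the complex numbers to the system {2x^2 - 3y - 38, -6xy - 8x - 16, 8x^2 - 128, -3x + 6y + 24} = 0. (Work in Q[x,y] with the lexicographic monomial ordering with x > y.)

Compute a lex Gröbner basis by Buchberger's algorithm.
f_1 = 2x^2 - 3y - 38, LT = x^2.
f_2 = -6xy - 8x - 16, LT = xy.
f_3 = 8x^2 - 128, LT = x^2.
f_4 = -3x + 6y + 24, LT = x.

S(f_1,f_2): lcm = x^2y. S = -4/3x^2 - 8/3x - 3/2y^2 - 19y.
  leading term x^2: subtract (-2/3)·f_1 from -4/3x^2 - 8/3x - 3/2y^2 - 19y → -8/3x - 3/2y^2 - 21y - 76/3
  leading term x: subtract (8/9)·f_4 from -8/3x - 3/2y^2 - 21y - 76/3 → -3/2y^2 - 79/3y - 140/3
  leading term y^2: no divisor's leading term divides it; move -3/2y^2 to the remainder.
  leading term y: no divisor's leading term divides it; move -79/3y to the remainder.
  leading term 1: no divisor's leading term divides it; move -140/3 to the remainder.
  remainder -3/2y^2 - 79/3y - 140/3 ≠ 0; add h_5 = -3/2y^2 - 79/3y - 140/3 to the basis.

S(f_1,f_3): lcm = x^2. S = -3/2y - 3.
  leading term y: no divisor's leading term divides it; move -3/2y to the remainder.
  leading term 1: no divisor's leading term divides it; move -3 to the remainder.
  remainder -3/2y - 3 ≠ 0; add h_6 = -3/2y - 3 to the basis.

The other S-polynomials (S(f_1,f_4), S(f_2,f_3), S(f_2,f_4), S(f_3,f_4), S(f_1,h_5), S(f_2,h_5), S(f_3,h_5), S(f_4,h_5), S(f_1,h_6), S(f_2,h_6), S(f_3,h_6), S(f_4,h_6), S(h_5,h_6)) all reduce to 0 modulo the current basis, so we have a Gröbner basis.
Inter-reduce: drop elements whose leading term is divisible by another's, tail-reduce, and make monic.
Reduced Gröbner basis: {x - 4, y + 2}.

From the last basis element, y + 2 = 0, so y takes values in {-2}. Each choice, substituted upward through the basis, yields the corresponding point(s) of the solution set.
  y = -2: the earlier basis element becomes x - 4 = 0, giving x = 4 — point (4, -2).

{(4, -2)}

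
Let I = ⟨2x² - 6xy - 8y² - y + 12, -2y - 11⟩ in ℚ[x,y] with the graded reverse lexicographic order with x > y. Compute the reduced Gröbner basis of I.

f_1 = 2x² - 6xy - 8y² - y + 12, LT = x².
f_2 = -2y - 11, LT = y.

The S-polynomials (S(f_1,f_2)) all reduce to 0 modulo the current basis, so we have a Gröbner basis.

G = {x² + 33/2x - 449/4, y + 11/2}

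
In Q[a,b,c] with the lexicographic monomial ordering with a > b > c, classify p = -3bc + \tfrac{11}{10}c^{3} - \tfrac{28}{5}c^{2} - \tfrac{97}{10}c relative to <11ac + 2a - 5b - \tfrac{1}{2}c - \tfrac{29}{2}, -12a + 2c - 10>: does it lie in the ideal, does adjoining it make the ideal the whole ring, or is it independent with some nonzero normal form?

First compute the reduced Gröbner basis of I by Buchberger's algorithm.
f_1 = 11ac + 2a - 5b - \tfrac{1}{2}c - \tfrac{29}{2}, LT = ac.
f_2 = -12a + 2c - 10, LT = a.

S(f_1,f_2): lcm = ac. S = \tfrac{2}{11}a - \tfrac{5}{11}b + \tfrac{1}{6}c^{2} - \tfrac{29}{33}c - \tfrac{29}{22}.
  reduce S modulo (f_1, f_2):
  remainder -\tfrac{5}{11}b + \tfrac{1}{6}c^{2} - \tfrac{28}{33}c - \tfrac{97}{66} ≠ 0; add h_3 = -\tfrac{5}{11}b + \tfrac{1}{6}c^{2} - \tfrac{28}{33}c - \tfrac{97}{66} to the basis.

The other S-polynomials (S(f_1,h_3), S(f_2,h_3)) all reduce to 0 modulo the current basis, so we have a Gröbner basis.
Inter-reduce: drop elements whose leading term is divisible by another's, tail-reduce, and make monic.
Reduced Gröbner basis: {a - \tfrac{1}{6}c + \tfrac{5}{6}, b - \tfrac{11}{30}c^{2} + \tfrac{28}{15}c + \tfrac{97}{30}}.
Label its elements g_1 = a - \tfrac{1}{6}c + \tfrac{5}{6}, g_2 = b - \tfrac{11}{30}c^{2} + \tfrac{28}{15}c + \tfrac{97}{30}.

Reduce p = -3bc + \tfrac{11}{10}c^{3} - \tfrac{28}{5}c^{2} - \tfrac{97}{10}c modulo G:
  leading term bc: subtract (-3c)·g_2 from -3bc + \tfrac{11}{10}c^{3} - \tfrac{28}{5}c^{2} - \tfrac{97}{10}c → 0
  normal form = 0.
Since the normal form is 0, p ∈ I.

-3bc + \tfrac{11}{10}c^{3} - \tfrac{28}{5}c^{2} - \tfrac{97}{10}c lies in I (it reduces to 0).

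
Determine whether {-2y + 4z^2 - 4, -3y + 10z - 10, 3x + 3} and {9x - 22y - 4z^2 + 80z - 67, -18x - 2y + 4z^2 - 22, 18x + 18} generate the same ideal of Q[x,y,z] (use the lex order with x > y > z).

For a fixed monomial order, each ideal has a unique reduced Gröbner basis; comparing bases decides equality.
Buchberger on the first generating set:
f_1 = -2y + 4z^2 - 4, LT = y.
f_2 = -3y + 10z - 10, LT = y.
f_3 = 3x + 3, LT = x.

S(f_1,f_2): lcm = y. S = -2z^2 + 10/3z - 4/3.
  leading term z^2: no divisor's leading term divides it; move -2z^2 to the remainder.
  leading term z: no divisor's leading term divides it; move 10/3z to the remainder.
  leading term 1: no divisor's leading term divides it; move -4/3 to the remainder.
  remainder -2z^2 + 10/3z - 4/3 ≠ 0; add g_4 = -2z^2 + 10/3z - 4/3 to the basis.

The other S-polynomials (S(f_1,f_3), S(f_2,f_3), S(f_1,g_4), S(f_2,g_4), S(f_3,g_4)) all reduce to 0 modulo the current basis, so we have a Gröbner basis.
Inter-reduce: drop elements whose leading term is divisible by another's, tail-reduce, and make monic.
Reduced Gröbner basis: {x + 1, y - 10/3z + 10/3, z^2 - 5/3z + 2/3}.

Buchberger on the second generating set:
h_1 = 9x - 22y - 4z^2 + 80z - 67, LT = x.
h_2 = -18x - 2y + 4z^2 - 22, LT = x.
h_3 = 18x + 18, LT = x.

S(h_1,h_2): lcm = x. S = -23/9y - 2/9z^2 + 80/9z - 26/3.
  leading term y: no divisor's leading term divides it; move -23/9y to the remainder.
  leading term z^2: no divisor's leading term divides it; move -2/9z^2 to the remainder.
  leading term z: no divisor's leading term divides it; move 80/9z to the remainder.
  leading term 1: no divisor's leading term divides it; move -26/3 to the remainder.
  remainder -23/9y - 2/9z^2 + 80/9z - 26/3 ≠ 0; add k_4 = -23/9y - 2/9z^2 + 80/9z - 26/3 to the basis.

S(h_1,h_3): lcm = x. S = -22/9y - 4/9z^2 + 80/9z - 76/9.
  leading term y: subtract (22/23)·k_4 from -22/9y - 4/9z^2 + 80/9z - 76/9 → -16/69z^2 + 80/207z - 32/207
  leading term z^2: no divisor's leading term divides it; move -16/69z^2 to the remainder.
  leading term z: no divisor's leading term divides it; move 80/207z to the remainder.
  leading term 1: no divisor's leading term divides it; move -32/207 to the remainder.
  remainder -16/69z^2 + 80/207z - 32/207 ≠ 0; add k_5 = -16/69z^2 + 80/207z - 32/207 to the basis.

The other S-polynomials (S(h_2,h_3), S(h_1,k_4), S(h_2,k_4), S(h_3,k_4), S(h_1,k_5), S(h_2,k_5), S(h_3,k_5), S(k_4,k_5)) all reduce to 0 modulo the current basis, so we have a Gröbner basis.
Inter-reduce: drop elements whose leading term is divisible by another's, tail-reduce, and make monic.
Reduced Gröbner basis: {x + 1, y - 10/3z + 10/3, z^2 - 5/3z + 2/3}.

These coincide, so the ideals are equal.
The same test decides containment: I ⊆ J iff every generator of I reduces to 0 modulo a Gröbner basis of J.

Yes, the ideals are equal.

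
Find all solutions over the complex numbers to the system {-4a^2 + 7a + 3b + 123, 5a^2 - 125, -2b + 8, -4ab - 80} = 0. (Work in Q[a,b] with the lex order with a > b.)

Compute a lex Gröbner basis by Buchberger's algorithm.
f_1 = -4a^2 + 7a + 3b + 123, LT = a^2.
f_2 = 5a^2 - 125, LT = a^2.
f_3 = -2b + 8, LT = b.
f_4 = -4ab - 80, LT = ab.

S(f_1,f_2): lcm = a^2. S = -7/4a - 3/4b - 23/4.
  leading term a: no divisor's leading term divides it; move -7/4a to the remainder.
  leading term b: subtract (3/8)·f_3 from -3/4b - 23/4 → -35/4
  leading term 1: no divisor's leading term divides it; move -35/4 to the remainder.
  remainder -7/4a - 35/4 ≠ 0; add h_5 = -7/4a - 35/4 to the basis.

S(f_1,f_3): leading monomials are coprime, so the S-polynomial reduces to 0 (Buchberger's first criterion).
S(f_1,f_4): lcm = a^2b. S = -7/4ab - 20a - 3/4b^2 - 123/4b.
  leading term ab: subtract (7/8a)·f_3 from -7/4ab - 20a - 3/4b^2 - 123/4b → -27a - 3/4b^2 - 123/4b
  leading term a: subtract (108/7)·h_5 from -27a - 3/4b^2 - 123/4b → -3/4b^2 - 123/4b + 135
  leading term b^2: subtract (3/8b)·f_3 from -3/4b^2 - 123/4b + 135 → -135/4b + 135
  leading term b: subtract (135/8)·f_3 from -135/4b + 135 → 0
  remainder 0.

S(f_2,f_3): leading monomials are coprime, so the S-polynomial reduces to 0 (Buchberger's first criterion).
S(f_2,f_4): lcm = a^2b. S = -20a - 25b.
  leading term a: subtract (80/7)·h_5 from -20a - 25b → -25b + 100
  leading term b: subtract (25/2)·f_3 from -25b + 100 → 0
  remainder 0.

S(f_3,f_4): lcm = ab. S = -4a - 20.
  leading term a: subtract (16/7)·h_5 from -4a - 20 → 0
  remainder 0.

S(f_1,h_5): lcm = a^2. S = -27/4a - 3/4b - 123/4.
  leading term a: subtract (27/7)·h_5 from -27/4a - 3/4b - 123/4 → -3/4b + 3
  leading term b: subtract (3/8)·f_3 from -3/4b + 3 → 0
  remainder 0.

S(f_2,h_5): lcm = a^2. S = -5a - 25.
  leading term a: subtract (20/7)·h_5 from -5a - 25 → 0
  remainder 0.

S(f_3,h_5): leading monomials are coprime, so the S-polynomial reduces to 0 (Buchberger's first criterion).
S(f_4,h_5): lcm = ab. S = -5b + 20.
  leading term b: subtract (5/2)·f_3 from -5b + 20 → 0
  remainder 0.

Every S-polynomial of the final basis reduces to 0, so we have a Gröbner basis.
Inter-reduce: drop elements whose leading term is divisible by another's, tail-reduce, and make monic.
Reduced Gröbner basis: {a + 5, b - 4}.

Since the basis is lex-ordered, b - 4 is univariate in b. Its roots are {4}. Back-substituting each root into the other basis elements fixes the other coordinates.
  b = 4: the earlier basis element becomes a + 5 = 0, giving a = -5 — point (-5, 4).
Each listed point satisfies every original equation (direct substitution).
A lex Gröbner basis triangularizes the system, enabling back-substitution.

{(-5, 4)}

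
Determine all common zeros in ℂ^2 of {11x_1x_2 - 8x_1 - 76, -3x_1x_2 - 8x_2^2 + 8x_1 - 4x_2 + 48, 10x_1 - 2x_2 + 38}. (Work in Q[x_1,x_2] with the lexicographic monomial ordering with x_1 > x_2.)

Compute a lex Gröbner basis by Buchberger's algorithm.
f_1 = 11x_1x_2 - 8x_1 - 76, LT = x_1x_2.
f_2 = -3x_1x_2 + 8x_1 - 8x_2^2 - 4x_2 + 48, LT = x_1x_2.
f_3 = 10x_1 - 2x_2 + 38, LT = x_1.

S(f_1,f_2): lcm = x_1x_2. S = 64/33x_1 - 8/3x_2^2 - 4/3x_2 + 100/11.
  reduce S modulo (f_1, f_2, f_3):
  remainder -8/3x_2^2 - 52/55x_2 + 284/165 ≠ 0; add h_4 = -8/3x_2^2 - 52/55x_2 + 284/165 to the basis.

S(f_1,f_3): lcm = x_1x_2. S = -8/11x_1 + 1/5x_2^2 - 19/5x_2 - 76/11.
  reduce S modulo (f_1, f_2, f_3, h_4):
  remainder -2209/550x_2 - 2209/550 ≠ 0; add h_5 = -2209/550x_2 - 2209/550 to the basis.

The other S-polynomials (S(f_2,f_3), S(f_1,h_4), S(f_2,h_4), S(f_3,h_4), S(f_1,h_5), S(f_2,h_5), S(f_3,h_5), S(h_4,h_5)) all reduce to 0 modulo the current basis, so we have a Gröbner basis.
Inter-reduce: drop elements whose leading term is divisible by another's, tail-reduce, and make monic.
Reduced Gröbner basis: {x_1 + 4, x_2 + 1}.

Elimination: the polynomial x_2 + 1 lies in the elimination ideal for x_2, so x_2 ∈ {-1}. For each such x_2, the remaining basis elements (now univariate) give the rest of the solution.
  x_2 = -1: the earlier basis element becomes x_1 + 4 = 0, giving x_1 = -4 — point (-4, -1).

{(-4, -1)}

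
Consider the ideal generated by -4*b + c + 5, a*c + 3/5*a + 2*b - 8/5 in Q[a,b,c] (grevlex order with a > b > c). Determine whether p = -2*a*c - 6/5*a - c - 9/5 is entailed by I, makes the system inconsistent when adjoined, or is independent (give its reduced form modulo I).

First compute the reduced Gröbner basis of I by Buchberger's algorithm.
f_1 = -4*b + c + 5, LT = b.
f_2 = a*c + 3/5*a + 2*b - 8/5, LT = a*c.

S(f_1,f_2): leading monomials are coprime, so the S-polynomial reduces to 0 (Buchberger's first criterion).
Every S-polynomial of the final basis reduces to 0, so we have a Gröbner basis.
Inter-reduce: drop elements whose leading term is divisible by another's, tail-reduce, and make monic.
Reduced Gröbner basis: {a*c + 3/5*a + 1/2*c + 9/10, b - 1/4*c - 5/4}.
Label its elements g_1 = a*c + 3/5*a + 1/2*c + 9/10, g_2 = b - 1/4*c - 5/4.

Reduce p = -2*a*c - 6/5*a - c - 9/5 modulo G:
  leading term a*c: subtract (-2)·g_1 from -2*a*c - 6/5*a - c - 9/5 → 0
  normal form = 0.
Since the normal form is 0, p ∈ I.

Ideal membership is decidable via reduction modulo a Gröbner basis.

-2*a*c - 6/5*a - c - 9/5 lies in I (it reduces to 0).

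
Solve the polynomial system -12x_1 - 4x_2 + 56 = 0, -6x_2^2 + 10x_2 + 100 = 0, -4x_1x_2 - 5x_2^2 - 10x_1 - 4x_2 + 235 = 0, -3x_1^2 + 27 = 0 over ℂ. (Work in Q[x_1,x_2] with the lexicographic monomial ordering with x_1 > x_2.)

{(3, 5)}

Compute a lex Gröbner basis by Buchberger's algorithm.
f_1 = -12x_1 - 4x_2 + 56, LT = x_1.
f_2 = -6x_2^2 + 10x_2 + 100, LT = x_2^2.
f_3 = -4x_1x_2 - 10x_1 - 5x_2^2 - 4x_2 + 235, LT = x_1x_2.
f_4 = -3x_1^2 + 27, LT = x_1^2.

S(f_1,f_3): lcm = x_1x_2. S = -5/2x_1 - 11/12x_2^2 - 17/3x_2 + 235/4.
  leading term x_1: subtract (5/24)·f_1 from -5/2x_1 - 11/12x_2^2 - 17/3x_2 + 235/4 → -11/12x_2^2 - 29/6x_2 + 565/12
  leading term x_2^2: subtract (11/72)·f_2 from -11/12x_2^2 - 29/6x_2 + 565/12 → -229/36x_2 + 1145/36
  leading term x_2: no divisor's leading term divides it; move -229/36x_2 to the remainder.
  leading term 1: no divisor's leading term divides it; move 1145/36 to the remainder.
  remainder -229/36x_2 + 1145/36 ≠ 0; add h_5 = -229/36x_2 + 1145/36 to the basis.

The other S-polynomials (S(f_1,f_2), S(f_1,f_4), S(f_2,f_3), S(f_2,f_4), S(f_3,f_4), S(f_1,h_5), S(f_2,h_5), S(f_3,h_5), S(f_4,h_5)) all reduce to 0 modulo the current basis, so we have a Gröbner basis.
Inter-reduce: drop elements whose leading term is divisible by another's, tail-reduce, and make monic.
Reduced Gröbner basis: {x_1 - 3, x_2 - 5}.

Since the basis is lex-ordered, x_2 - 5 is univariate in x_2. Its roots are {5}. Back-substituting each root into the other basis elements fixes the other coordinates.
  x_2 = 5: the earlier basis element becomes x_1 - 3 = 0, giving x_1 = 3 — point (3, 5).
Zero-dimensionality of the ideal guarantees finitely many solutions over ℂ.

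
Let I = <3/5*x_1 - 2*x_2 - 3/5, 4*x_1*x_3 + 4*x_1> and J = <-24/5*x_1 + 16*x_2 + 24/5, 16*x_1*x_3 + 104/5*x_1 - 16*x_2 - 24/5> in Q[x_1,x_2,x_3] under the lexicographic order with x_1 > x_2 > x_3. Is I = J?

Yes, the ideals are equal.

For a fixed monomial order, each ideal has a unique reduced Gröbner basis; comparing bases decides equality.
Buchberger on the first generating set:
f_1 = 3/5*x_1 - 2*x_2 - 3/5, LT = x_1.
f_2 = 4*x_1*x_3 + 4*x_1, LT = x_1*x_3.

S(f_1,f_2): lcm = x_1*x_3. S = -x_1 - 10/3*x_2*x_3 - x_3.
  leading term x_1: subtract (-5/3)·f_1 from -x_1 - 10/3*x_2*x_3 - x_3 → -10/3*x_2*x_3 - 10/3*x_2 - x_3 - 1
  leading term x_2*x_3: no divisor's leading term divides it; move -10/3*x_2*x_3 to the remainder.
  leading term x_2: no divisor's leading term divides it; move -10/3*x_2 to the remainder.
  leading term x_3: no divisor's leading term divides it; move -x_3 to the remainder.
  leading term 1: no divisor's leading term divides it; move -1 to the remainder.
  remainder -10/3*x_2*x_3 - 10/3*x_2 - x_3 - 1 ≠ 0; add g_3 = -10/3*x_2*x_3 - 10/3*x_2 - x_3 - 1 to the basis.

The other S-polynomials (S(f_1,g_3), S(f_2,g_3)) all reduce to 0 modulo the current basis, so we have a Gröbner basis.
Inter-reduce: drop elements whose leading term is divisible by another's, tail-reduce, and make monic.
Reduced Gröbner basis: {x_1 - 10/3*x_2 - 1, x_2*x_3 + x_2 + 3/10*x_3 + 3/10}.

Buchberger on the second generating set:
h_1 = -24/5*x_1 + 16*x_2 + 24/5, LT = x_1.
h_2 = 16*x_1*x_3 + 104/5*x_1 - 16*x_2 - 24/5, LT = x_1*x_3.

S(h_1,h_2): lcm = x_1*x_3. S = -13/10*x_1 - 10/3*x_2*x_3 + x_2 - x_3 + 3/10.
  leading term x_1: subtract (13/48)·h_1 from -13/10*x_1 - 10/3*x_2*x_3 + x_2 - x_3 + 3/10 → -10/3*x_2*x_3 - 10/3*x_2 - x_3 - 1
  leading term x_2*x_3: no divisor's leading term divides it; move -10/3*x_2*x_3 to the remainder.
  leading term x_2: no divisor's leading term divides it; move -10/3*x_2 to the remainder.
  leading term x_3: no divisor's leading term divides it; move -x_3 to the remainder.
  leading term 1: no divisor's leading term divides it; move -1 to the remainder.
  remainder -10/3*x_2*x_3 - 10/3*x_2 - x_3 - 1 ≠ 0; add k_3 = -10/3*x_2*x_3 - 10/3*x_2 - x_3 - 1 to the basis.

The other S-polynomials (S(h_1,k_3), S(h_2,k_3)) all reduce to 0 modulo the current basis, so we have a Gröbner basis.
Inter-reduce: drop elements whose leading term is divisible by another's, tail-reduce, and make monic.
Reduced Gröbner basis: {x_1 - 10/3*x_2 - 1, x_2*x_3 + x_2 + 3/10*x_3 + 3/10}.

These coincide, so the ideals are equal.
The same test decides containment: I ⊆ J iff every generator of I reduces to 0 modulo a Gröbner basis of J.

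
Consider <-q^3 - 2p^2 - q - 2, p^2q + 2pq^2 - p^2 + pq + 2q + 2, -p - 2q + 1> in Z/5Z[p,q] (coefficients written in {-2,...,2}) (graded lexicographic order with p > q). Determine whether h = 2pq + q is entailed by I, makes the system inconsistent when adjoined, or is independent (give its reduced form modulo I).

First compute the reduced Gröbner basis of I by Buchberger's algorithm.
f_1 = -q^3 - 2p^2 - q - 2, LT = q^3.
f_2 = p^2q + 2pq^2 - p^2 + pq + 2q + 2, LT = p^2q.
f_3 = -p - 2q + 1, LT = p.

S(f_1,f_2): lcm = p^2q^3. S = -2pq^4 + 2p^4 + p^2q^2 - pq^3 + p^2q - 2q^3 + 2p^2 - 2q^2.
  leading term pq^4: subtract (2pq)·f_1 from -2pq^4 + 2p^4 + p^2q^2 - pq^3 + p^2q - 2q^3 + 2p^2 - 2q^2 → 2p^4 - p^3q + p^2q^2 - pq^3 + p^2q + 2pq^2 - 2q^3 + 2p^2 - pq - 2q^2
  leading term p^4: subtract (-2p^3)·f_3 from 2p^4 - p^3q + p^2q^2 - pq^3 + p^2q + 2pq^2 - 2q^3 + 2p^2 - pq - 2q^2 → p^2q^2 - pq^3 + 2p^3 + p^2q + 2pq^2 - 2q^3 + 2p^2 - pq - 2q^2
  leading term p^2q^2: subtract (q)·f_2 from p^2q^2 - pq^3 + 2p^3 + p^2q + 2pq^2 - 2q^3 + 2p^2 - pq - 2q^2 → 2pq^3 + 2p^3 + 2p^2q + pq^2 - 2q^3 + 2p^2 - pq + q^2 - 2q
  leading term pq^3: subtract (-2p)·f_1 from 2pq^3 + 2p^3 + 2p^2q + pq^2 - 2q^3 + 2p^2 - pq + q^2 - 2q → -2p^3 + 2p^2q + pq^2 - 2q^3 + 2p^2 + 2pq + q^2 + p - 2q
  leading term p^3: subtract (2p^2)·f_3 from -2p^3 + 2p^2q + pq^2 - 2q^3 + 2p^2 + 2pq + q^2 + p - 2q → p^2q + pq^2 - 2q^3 + 2pq + q^2 + p - 2q
  leading term p^2q: subtract (1)·f_2 from p^2q + pq^2 - 2q^3 + 2pq + q^2 + p - 2q → -pq^2 - 2q^3 + p^2 + pq + q^2 + p + q - 2
  leading term pq^2: subtract (q^2)·f_3 from -pq^2 - 2q^3 + p^2 + pq + q^2 + p + q - 2 → p^2 + pq + p + q - 2
  leading term p^2: subtract (-p)·f_3 from p^2 + pq + p + q - 2 → -pq + 2p + q - 2
  leading term pq: subtract (q)·f_3 from -pq + 2p + q - 2 → 2q^2 + 2p - 2
  leading term q^2: no divisor's leading term divides it; move 2q^2 to the remainder.
  leading term p: subtract (-2)·f_3 from 2p - 2 → q
  leading term q: no divisor's leading term divides it; move q to the remainder.
  remainder 2q^2 + q ≠ 0; add k_4 = 2q^2 + q to the basis.

S(f_1,f_3): leading monomials are coprime, so the S-polynomial reduces to 0 (Buchberger's first criterion).
S(f_2,f_3): lcm = p^2q. S = -p^2 + 2pq + 2q + 2.
  leading term p^2: subtract (p)·f_3 from -p^2 + 2pq + 2q + 2 → -pq - p + 2q + 2
  leading term pq: subtract (q)·f_3 from -pq - p + 2q + 2 → 2q^2 - p + q + 2
  leading term q^2: subtract (1)·k_4 from 2q^2 - p + q + 2 → -p + 2
  leading term p: subtract (1)·f_3 from -p + 2 → 2q + 1
  leading term q: no divisor's leading term divides it; move 2q to the remainder.
  leading term 1: no divisor's leading term divides it; move 1 to the remainder.
  remainder 2q + 1 ≠ 0; add k_5 = 2q + 1 to the basis.

S(f_1,k_4): lcm = q^3. S = 2p^2 + 2q^2 + q + 2.
  leading term p^2: subtract (-2p)·f_3 from 2p^2 + 2q^2 + q + 2 → pq + 2q^2 + 2p + q + 2
  leading term pq: subtract (-q)·f_3 from pq + 2q^2 + 2p + q + 2 → 2p + 2q + 2
  leading term p: subtract (-2)·f_3 from 2p + 2q + 2 → -2q - 1
  leading term q: subtract (-1)·k_5 from -2q - 1 → 0
  remainder 0.

S(f_2,k_4): lcm = p^2q^2. S = 2pq^3 + p^2q + pq^2 + 2q^2 + 2q.
  leading term pq^3: subtract (-2p)·f_1 from 2pq^3 + p^2q + pq^2 + 2q^2 + 2q → p^3 + p^2q + pq^2 - 2pq + 2q^2 + p + 2q
  leading term p^3: subtract (-p^2)·f_3 from p^3 + p^2q + pq^2 - 2pq + 2q^2 + p + 2q → -p^2q + pq^2 + p^2 - 2pq + 2q^2 + p + 2q
  leading term p^2q: subtract (-1)·f_2 from -p^2q + pq^2 + p^2 - 2pq + 2q^2 + p + 2q → -2pq^2 - pq + 2q^2 + p - q + 2
  leading term pq^2: subtract (2q^2)·f_3 from -2pq^2 - pq + 2q^2 + p - q + 2 → -q^3 - pq + p - q + 2
  leading term q^3: subtract (1)·f_1 from -q^3 - pq + p - q + 2 → 2p^2 - pq + p - 1
  leading term p^2: subtract (-2p)·f_3 from 2p^2 - pq + p - 1 → -2p - 1
  leading term p: subtract (2)·f_3 from -2p - 1 → -q + 2
  leading term q: subtract (2)·k_5 from -q + 2 → 0
  remainder 0.

S(f_3,k_4): leading monomials are coprime, so the S-polynomial reduces to 0 (Buchberger's first criterion).
S(f_1,k_5): lcm = q^3. S = 2p^2 + 2q^2 + q + 2.
  leading term p^2: subtract (-2p)·f_3 from 2p^2 + 2q^2 + q + 2 → pq + 2q^2 + 2p + q + 2
  leading term pq: subtract (-q)·f_3 from pq + 2q^2 + 2p + q + 2 → 2p + 2q + 2
  leading term p: subtract (-2)·f_3 from 2p + 2q + 2 → -2q - 1
  leading term q: subtract (-1)·k_5 from -2q - 1 → 0
  remainder 0.

S(f_2,k_5): lcm = p^2q. S = 2pq^2 + p^2 + pq + 2q + 2.
  leading term pq^2: subtract (-2q^2)·f_3 from 2pq^2 + p^2 + pq + 2q + 2 → q^3 + p^2 + pq + 2q^2 + 2q + 2
  leading term q^3: subtract (-1)·f_1 from q^3 + p^2 + pq + 2q^2 + 2q + 2 → -p^2 + pq + 2q^2 + q
  leading term p^2: subtract (p)·f_3 from -p^2 + pq + 2q^2 + q → -2pq + 2q^2 - p + q
  leading term pq: subtract (2q)·f_3 from -2pq + 2q^2 - p + q → q^2 - p - q
  leading term q^2: subtract (-2)·k_4 from q^2 - p - q → -p + q
  leading term p: subtract (1)·f_3 from -p + q → -2q - 1
  leading term q: subtract (-1)·k_5 from -2q - 1 → 0
  remainder 0.

S(f_3,k_5): leading monomials are coprime, so the S-polynomial reduces to 0 (Buchberger's first criterion).
S(k_4,k_5): lcm = q^2. S = 0.
  remainder 0.

Every S-polynomial of the final basis reduces to 0, so we have a Gröbner basis.
Inter-reduce: drop elements whose leading term is divisible by another's, tail-reduce, and make monic.
Reduced Gröbner basis: {p - 2, q - 2}.
Label its elements g_1 = p - 2, g_2 = q - 2.

Reduce h = 2pq + q modulo G:
  leading term pq: subtract (2q)·g_1 from 2pq + q → 0
  normal form = 0.
Since the normal form is 0, h ∈ I.

Ideal membership is decidable via reduction modulo a Gröbner basis.

2pq + q lies in I (it reduces to 0).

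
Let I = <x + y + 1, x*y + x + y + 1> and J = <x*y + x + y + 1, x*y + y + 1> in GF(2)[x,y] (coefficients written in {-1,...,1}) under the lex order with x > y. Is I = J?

Since reduced Gröbner bases are canonical representatives of ideals under a given ordering, it suffices to compute and compare them.
Buchberger on the first generating set:
f_1 = x + y + 1, LT = x.
f_2 = x*y + x + y + 1, LT = x*y.

S(f_1,f_2): lcm = x*y. S = x + y**2 + 1.
  leading term x: subtract (1)·f_1 from x + y**2 + 1 → y**2 + y
  leading term y**2: no divisor's leading term divides it; move y**2 to the remainder.
  leading term y: no divisor's leading term divides it; move y to the remainder.
  remainder y**2 + y ≠ 0; add g_3 = y**2 + y to the basis.

The other S-polynomials (S(f_1,g_3), S(f_2,g_3)) all reduce to 0 modulo the current basis, so we have a Gröbner basis.
Inter-reduce: drop elements whose leading term is divisible by another's, tail-reduce, and make monic.
Reduced Gröbner basis: {x + y + 1, y**2 + y}.

Buchberger on the second generating set:
h_1 = x*y + x + y + 1, LT = x*y.
h_2 = x*y + y + 1, LT = x*y.

S(h_1,h_2): lcm = x*y. S = x.
  leading term x: no divisor's leading term divides it; move x to the remainder.
  remainder x ≠ 0; add k_3 = x to the basis.

S(h_1,k_3): lcm = x*y. S = x + y + 1.
  leading term x: subtract (1)·k_3 from x + y + 1 → y + 1
  leading term y: no divisor's leading term divides it; move y to the remainder.
  leading term 1: no divisor's leading term divides it; move 1 to the remainder.
  remainder y + 1 ≠ 0; add k_4 = y + 1 to the basis.

The other S-polynomials (S(h_2,k_3), S(h_1,k_4), S(h_2,k_4), S(k_3,k_4)) all reduce to 0 modulo the current basis, so we have a Gröbner basis.
Inter-reduce: drop elements whose leading term is divisible by another's, tail-reduce, and make monic.
Reduced Gröbner basis: {x, y + 1}.

Since the reduced bases disagree, the two ideals are not the same.

No, the ideals differ.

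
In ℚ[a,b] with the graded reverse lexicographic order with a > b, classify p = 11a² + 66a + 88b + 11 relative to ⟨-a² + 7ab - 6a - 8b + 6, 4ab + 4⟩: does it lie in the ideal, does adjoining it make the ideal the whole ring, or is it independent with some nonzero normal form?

First compute the reduced Gröbner basis of I by Buchberger's algorithm.
f_1 = -a² + 7ab - 6a - 8b + 6, LT = a².
f_2 = 4ab + 4, LT = ab.

S(f_1,f_2): lcm = a²b. S = -7ab² + 6ab + 8b² - a - 6b.
  leading term ab²: subtract (-7/4b)·f_2 from -7ab² + 6ab + 8b² - a - 6b → 6ab + 8b² - a + b
  leading term ab: subtract (3/2)·f_2 from 6ab + 8b² - a + b → 8b² - a + b - 6
  leading term b²: no divisor's leading term divides it; move 8b² to the remainder.
  leading term a: no divisor's leading term divides it; move -a to the remainder.
  leading term b: no divisor's leading term divides it; move b to the remainder.
  leading term 1: no divisor's leading term divides it; move -6 to the remainder.
  remainder 8b² - a + b - 6 ≠ 0; add h_3 = 8b² - a + b - 6 to the basis.

The other S-polynomials (S(f_1,h_3), S(f_2,h_3)) all reduce to 0 modulo the current basis, so we have a Gröbner basis.
Inter-reduce: drop elements whose leading term is divisible by another's, tail-reduce, and make monic.
Reduced Gröbner basis: {a² + 6a + 8b + 1, ab + 1, b² - ⅛a + ⅛b - ¾}.
Label its elements g_1 = a² + 6a + 8b + 1, g_2 = ab + 1, g_3 = b² - ⅛a + ⅛b - ¾.

Reduce p = 11a² + 66a + 88b + 11 modulo G:
  leading term a²: subtract (11)·g_1 from 11a² + 66a + 88b + 11 → 0
  normal form = 0.
Since the normal form is 0, p ∈ I.

11a² + 66a + 88b + 11 lies in I (it reduces to 0).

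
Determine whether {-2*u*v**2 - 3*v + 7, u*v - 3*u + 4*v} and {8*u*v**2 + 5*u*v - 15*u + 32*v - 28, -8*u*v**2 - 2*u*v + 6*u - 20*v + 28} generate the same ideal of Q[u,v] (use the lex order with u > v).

Two ideals are equal iff their reduced Gröbner bases coincide (the reduced basis is unique for a fixed ordering).
Buchberger on the first generating set:
f_1 = -2*u*v**2 - 3*v + 7, LT = u*v**2.
f_2 = u*v - 3*u + 4*v, LT = u*v.

S(f_1,f_2): lcm = u*v**2. S = 3*u*v - 4*v**2 + 3/2*v - 7/2.
  leading term u*v: subtract (3)·f_2 from 3*u*v - 4*v**2 + 3/2*v - 7/2 → 9*u - 4*v**2 - 21/2*v - 7/2
  leading term u: no divisor's leading term divides it; move 9*u to the remainder.
  leading term v**2: no divisor's leading term divides it; move -4*v**2 to the remainder.
  leading term v: no divisor's leading term divides it; move -21/2*v to the remainder.
  leading term 1: no divisor's leading term divides it; move -7/2 to the remainder.
  remainder 9*u - 4*v**2 - 21/2*v - 7/2 ≠ 0; add g_3 = 9*u - 4*v**2 - 21/2*v - 7/2 to the basis.

S(f_1,g_3): lcm = u*v**2. S = 4/9*v**4 + 7/6*v**3 + 7/18*v**2 + 3/2*v - 7/2.
  leading term v**4: no divisor's leading term divides it; move 4/9*v**4 to the remainder.
  leading term v**3: no divisor's leading term divides it; move 7/6*v**3 to the remainder.
  leading term v**2: no divisor's leading term divides it; move 7/18*v**2 to the remainder.
  leading term v: no divisor's leading term divides it; move 3/2*v to the remainder.
  leading term 1: no divisor's leading term divides it; move -7/2 to the remainder.
  remainder 4/9*v**4 + 7/6*v**3 + 7/18*v**2 + 3/2*v - 7/2 ≠ 0; add g_4 = 4/9*v**4 + 7/6*v**3 + 7/18*v**2 + 3/2*v - 7/2 to the basis.

S(f_2,g_3): lcm = u*v. S = -3*u + 4/9*v**3 + 7/6*v**2 + 79/18*v.
  leading term u: subtract (-1/3)·g_3 from -3*u + 4/9*v**3 + 7/6*v**2 + 79/18*v → 4/9*v**3 - 1/6*v**2 + 8/9*v - 7/6
  leading term v**3: no divisor's leading term divides it; move 4/9*v**3 to the remainder.
  leading term v**2: no divisor's leading term divides it; move -1/6*v**2 to the remainder.
  leading term v: no divisor's leading term divides it; move 8/9*v to the remainder.
  leading term 1: no divisor's leading term divides it; move -7/6 to the remainder.
  remainder 4/9*v**3 - 1/6*v**2 + 8/9*v - 7/6 ≠ 0; add g_5 = 4/9*v**3 - 1/6*v**2 + 8/9*v - 7/6 to the basis.

The other S-polynomials (S(f_1,g_4), S(f_2,g_4), S(g_3,g_4), S(f_1,g_5), S(f_2,g_5), S(g_3,g_5), S(g_4,g_5)) all reduce to 0 modulo the current basis, so we have a Gröbner basis.
Inter-reduce: drop elements whose leading term is divisible by another's, tail-reduce, and make monic.
Reduced Gröbner basis: {u - 4/9*v**2 - 7/6*v - 7/18, v**3 - 3/8*v**2 + 2*v - 21/8}.

Buchberger on the second generating set:
h_1 = 8*u*v**2 + 5*u*v - 15*u + 32*v - 28, LT = u*v**2.
h_2 = -8*u*v**2 - 2*u*v + 6*u - 20*v + 28, LT = u*v**2.

S(h_1,h_2): lcm = u*v**2. S = 3/8*u*v - 9/8*u + 3/2*v.
  leading term u*v: no divisor's leading term divides it; move 3/8*u*v to the remainder.
  leading term u: no divisor's leading term divides it; move -9/8*u to the remainder.
  leading term v: no divisor's leading term divides it; move 3/2*v to the remainder.
  remainder 3/8*u*v - 9/8*u + 3/2*v ≠ 0; add k_3 = 3/8*u*v - 9/8*u + 3/2*v to the basis.

S(h_1,k_3): lcm = u*v**2. S = 29/8*u*v - 15/8*u - 4*v**2 + 4*v - 7/2.
  leading term u*v: subtract (29/3)·k_3 from 29/8*u*v - 15/8*u - 4*v**2 + 4*v - 7/2 → 9*u - 4*v**2 - 21/2*v - 7/2
  leading term u: no divisor's leading term divides it; move 9*u to the remainder.
  leading term v**2: no divisor's leading term divides it; move -4*v**2 to the remainder.
  leading term v: no divisor's leading term divides it; move -21/2*v to the remainder.
  leading term 1: no divisor's leading term divides it; move -7/2 to the remainder.
  remainder 9*u - 4*v**2 - 21/2*v - 7/2 ≠ 0; add k_4 = 9*u - 4*v**2 - 21/2*v - 7/2 to the basis.

S(h_1,k_4): lcm = u*v**2. S = 5/8*u*v - 15/8*u + 4/9*v**4 + 7/6*v**3 + 7/18*v**2 + 4*v - 7/2.
  leading term u*v: subtract (5/3)·k_3 from 5/8*u*v - 15/8*u + 4/9*v**4 + 7/6*v**3 + 7/18*v**2 + 4*v - 7/2 → 4/9*v**4 + 7/6*v**3 + 7/18*v**2 + 3/2*v - 7/2
  leading term v**4: no divisor's leading term divides it; move 4/9*v**4 to the remainder.
  leading term v**3: no divisor's leading term divides it; move 7/6*v**3 to the remainder.
  leading term v**2: no divisor's leading term divides it; move 7/18*v**2 to the remainder.
  leading term v: no divisor's leading term divides it; move 3/2*v to the remainder.
  leading term 1: no divisor's leading term divides it; move -7/2 to the remainder.
  remainder 4/9*v**4 + 7/6*v**3 + 7/18*v**2 + 3/2*v - 7/2 ≠ 0; add k_5 = 4/9*v**4 + 7/6*v**3 + 7/18*v**2 + 3/2*v - 7/2 to the basis.

S(k_3,k_4): lcm = u*v. S = -3*u + 4/9*v**3 + 7/6*v**2 + 79/18*v.
  leading term u: subtract (-1/3)·k_4 from -3*u + 4/9*v**3 + 7/6*v**2 + 79/18*v → 4/9*v**3 - 1/6*v**2 + 8/9*v - 7/6
  leading term v**3: no divisor's leading term divides it; move 4/9*v**3 to the remainder.
  leading term v**2: no divisor's leading term divides it; move -1/6*v**2 to the remainder.
  leading term v: no divisor's leading term divides it; move 8/9*v to the remainder.
  leading term 1: no divisor's leading term divides it; move -7/6 to the remainder.
  remainder 4/9*v**3 - 1/6*v**2 + 8/9*v - 7/6 ≠ 0; add k_6 = 4/9*v**3 - 1/6*v**2 + 8/9*v - 7/6 to the basis.

The other S-polynomials (S(h_2,k_3), S(h_2,k_4), S(h_1,k_5), S(h_2,k_5), S(k_3,k_5), S(k_4,k_5), S(h_1,k_6), S(h_2,k_6), S(k_3,k_6), S(k_4,k_6), S(k_5,k_6)) all reduce to 0 modulo the current basis, so we have a Gröbner basis.
Inter-reduce: drop elements whose leading term is divisible by another's, tail-reduce, and make monic.
Reduced Gröbner basis: {u - 4/9*v**2 - 7/6*v - 7/18, v**3 - 3/8*v**2 + 2*v - 21/8}.

The two bases agree; hence the ideals are identical.

Yes, the ideals are equal.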